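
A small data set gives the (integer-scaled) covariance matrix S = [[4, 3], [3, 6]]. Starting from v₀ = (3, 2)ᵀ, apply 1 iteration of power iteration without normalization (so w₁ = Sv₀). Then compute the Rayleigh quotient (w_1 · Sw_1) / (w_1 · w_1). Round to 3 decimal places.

w1 = Sv₀ = (4·3 + 3·2; 3·3 + 6·2) = (18, 21)
Sw1 = (135, 180)
w1·Sw1 = 18·135 + 21·180 = 6210; w1·w1 = 18·18 + 21·21 = 765
λ ≈ 6210/765 = 8.118

λ ≈ 8.118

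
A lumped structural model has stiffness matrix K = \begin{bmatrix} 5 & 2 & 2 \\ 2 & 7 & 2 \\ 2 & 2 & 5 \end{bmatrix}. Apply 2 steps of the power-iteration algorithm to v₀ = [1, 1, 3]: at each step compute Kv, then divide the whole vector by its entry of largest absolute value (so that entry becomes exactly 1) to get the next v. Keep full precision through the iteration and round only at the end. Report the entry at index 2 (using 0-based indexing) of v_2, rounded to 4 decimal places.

Kv0 = (13.00000, 15.00000, 19.00000); divide by 19.00000 → v1 = (0.68421, 0.78947, 1.00000)
Kv1 = (7.00000, 8.89474, 7.94737); divide by 8.89474 → v2 = (0.78698, 1.00000, 0.89349)
Requested entry of v2: 151/169 = 0.8935

0.8935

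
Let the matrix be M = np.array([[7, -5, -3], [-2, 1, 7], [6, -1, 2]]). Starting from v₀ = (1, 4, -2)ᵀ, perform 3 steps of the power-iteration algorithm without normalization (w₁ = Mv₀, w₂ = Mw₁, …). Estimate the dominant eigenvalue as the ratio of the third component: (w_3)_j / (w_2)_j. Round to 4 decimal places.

-1.3529

w1 = Mv₀ = (7·1 + (-5)·4 + (-3)·(-2); (-2)·1 + 1·4 + 7·(-2); 6·1 + (-1)·4 + 2·(-2)) = (-7, -12, -2)
w2 = Mw1 = (7·(-7) + (-5)·(-12) + (-3)·(-2); (-2)·(-7) + 1·(-12) + 7·(-2); 6·(-7) + (-1)·(-12) + 2·(-2)) = (17, -12, -34)
w3 = Mw2 = (281, -284, 46)
Ratio at component: 46 / -34 = -1.3529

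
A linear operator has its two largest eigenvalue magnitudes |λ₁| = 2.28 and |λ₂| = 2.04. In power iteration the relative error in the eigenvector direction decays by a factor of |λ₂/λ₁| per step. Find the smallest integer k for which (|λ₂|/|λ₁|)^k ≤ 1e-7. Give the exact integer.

|λ₂/λ₁| = 2.04/2.28 = 0.89474
Need k ≥ ln(1e-7) / ln(0.89474) = -16.1181 / -0.1112 ≈ 144.913
Smallest integer k satisfying the bound: 145

145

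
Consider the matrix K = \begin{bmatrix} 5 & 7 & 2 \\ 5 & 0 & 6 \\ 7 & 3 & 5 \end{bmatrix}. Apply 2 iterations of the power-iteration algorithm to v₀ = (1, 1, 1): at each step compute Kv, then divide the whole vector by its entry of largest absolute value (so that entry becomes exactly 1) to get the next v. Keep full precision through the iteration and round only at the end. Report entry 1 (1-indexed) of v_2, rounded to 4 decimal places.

0.8592

Kv0 = (14.00000, 11.00000, 15.00000); divide by 15.00000 → v1 = (0.93333, 0.73333, 1.00000)
Kv1 = (11.80000, 10.66667, 13.73333); divide by 13.73333 → v2 = (0.85922, 0.77670, 1.00000)
Requested entry of v2: 177/206 = 0.8592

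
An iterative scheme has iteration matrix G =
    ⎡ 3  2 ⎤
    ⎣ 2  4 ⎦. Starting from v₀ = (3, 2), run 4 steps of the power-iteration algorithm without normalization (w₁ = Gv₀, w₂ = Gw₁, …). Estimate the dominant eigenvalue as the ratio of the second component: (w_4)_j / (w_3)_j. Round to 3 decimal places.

w1 = Gv₀ = (3·3 + 2·2; 2·3 + 4·2) = (13, 14)
w2 = Gw1 = (3·13 + 2·14; 2·13 + 4·14) = (67, 82)
w3 = Gw2 = (365, 462)
w4 = Gw3 = (2019, 2578)
Ratio at component: 2578 / 462 = 5.580

5.580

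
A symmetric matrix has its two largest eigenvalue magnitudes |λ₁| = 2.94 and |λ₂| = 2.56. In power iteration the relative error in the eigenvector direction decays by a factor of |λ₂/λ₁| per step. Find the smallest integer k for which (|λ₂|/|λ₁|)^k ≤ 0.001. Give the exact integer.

|λ₂/λ₁| = 2.56/2.94 = 0.87075
Need k ≥ ln(0.001) / ln(0.87075) = -6.9078 / -0.1384 ≈ 49.911
Smallest integer k satisfying the bound: 50

50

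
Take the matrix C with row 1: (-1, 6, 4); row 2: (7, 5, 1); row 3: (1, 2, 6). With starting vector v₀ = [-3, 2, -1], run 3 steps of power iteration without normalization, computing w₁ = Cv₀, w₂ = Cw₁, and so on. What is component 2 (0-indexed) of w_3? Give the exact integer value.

-337

w1 = Cv₀ = ((-1)·(-3) + 6·2 + 4·(-1); 7·(-3) + 5·2 + 1·(-1); 1·(-3) + 2·2 + 6·(-1)) = (11, -12, -5)
w2 = Cw1 = ((-1)·11 + 6·(-12) + 4·(-5); 7·11 + 5·(-12) + 1·(-5); 1·11 + 2·(-12) + 6·(-5)) = (-103, 12, -43)
w3 = Cw2 = (3, -704, -337)
The requested component of w3 is -337.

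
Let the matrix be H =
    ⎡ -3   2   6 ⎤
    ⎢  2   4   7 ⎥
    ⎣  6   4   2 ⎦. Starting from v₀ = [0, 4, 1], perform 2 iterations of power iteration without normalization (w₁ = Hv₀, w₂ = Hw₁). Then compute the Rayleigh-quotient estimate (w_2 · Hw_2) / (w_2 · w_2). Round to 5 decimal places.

w1 = Hv₀ = (14, 23, 18)
w2 = Hw1 = (112, 246, 212)
Hw2 = (1428, 2692, 2080)
w2·Hw2 = 112·1428 + 246·2692 + 212·2080 = 1263128; w2·w2 = 112·112 + 246·246 + 212·212 = 118004
λ ≈ 1263128/118004 = 10.70411

λ ≈ 10.70411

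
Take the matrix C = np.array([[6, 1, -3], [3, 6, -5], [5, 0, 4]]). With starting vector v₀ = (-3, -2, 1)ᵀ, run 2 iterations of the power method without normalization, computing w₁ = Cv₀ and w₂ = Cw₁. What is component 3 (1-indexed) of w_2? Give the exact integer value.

-159

w1 = Cv₀ = (6·(-3) + 1·(-2) + (-3)·1; 3·(-3) + 6·(-2) + (-5)·1; 5·(-3) + 0·(-2) + 4·1) = (-23, -26, -11)
w2 = Cw1 = (6·(-23) + 1·(-26) + (-3)·(-11); 3·(-23) + 6·(-26) + (-5)·(-11); 5·(-23) + 0·(-26) + 4·(-11)) = (-131, -170, -159)
The requested component of w2 is -159.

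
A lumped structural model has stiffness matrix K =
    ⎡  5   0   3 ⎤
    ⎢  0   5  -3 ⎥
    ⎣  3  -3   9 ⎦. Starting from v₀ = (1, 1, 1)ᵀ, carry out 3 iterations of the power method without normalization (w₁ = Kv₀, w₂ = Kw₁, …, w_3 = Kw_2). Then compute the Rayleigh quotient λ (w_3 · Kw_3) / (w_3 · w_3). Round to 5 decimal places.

w1 = Kv₀ = (5·1 + 0·1 + 3·1; 0·1 + 5·1 + (-3)·1; 3·1 + (-3)·1 + 9·1) = (8, 2, 9)
w2 = Kw1 = (5·8 + 0·2 + 3·9; 0·8 + 5·2 + (-3)·9; 3·8 + (-3)·2 + 9·9) = (67, -17, 99)
w3 = Kw2 = (632, -382, 1143)
Kw3 = (6589, -5339, 13329)
w3·Kw3 = 632·6589 + (-382)·(-5339) + 1143·13329 = 21438793; w3·w3 = 632·632 + (-382)·(-382) + 1143·1143 = 1851797
λ ≈ 21438793/1851797 = 11.57729

11.57729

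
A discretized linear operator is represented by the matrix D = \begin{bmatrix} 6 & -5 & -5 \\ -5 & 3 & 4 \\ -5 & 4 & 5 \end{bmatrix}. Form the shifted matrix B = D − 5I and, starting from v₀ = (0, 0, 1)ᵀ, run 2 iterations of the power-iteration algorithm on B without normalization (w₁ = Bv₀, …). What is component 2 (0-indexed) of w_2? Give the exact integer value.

B = D − 5I has rows (1, -5, -5); (-5, -2, 4); (-5, 4, 0)
w1 = Bv₀ = (1·0 + (-5)·0 + (-5)·1; (-5)·0 + (-2)·0 + 4·1; (-5)·0 + 4·0 + 0·1) = (-5, 4, 0)
w2 = Bw1 = (1·(-5) + (-5)·4 + (-5)·0; (-5)·(-5) + (-2)·4 + 4·0; (-5)·(-5) + 4·4 + 0·0) = (-25, 17, 41)
Requested component of w2: 41

41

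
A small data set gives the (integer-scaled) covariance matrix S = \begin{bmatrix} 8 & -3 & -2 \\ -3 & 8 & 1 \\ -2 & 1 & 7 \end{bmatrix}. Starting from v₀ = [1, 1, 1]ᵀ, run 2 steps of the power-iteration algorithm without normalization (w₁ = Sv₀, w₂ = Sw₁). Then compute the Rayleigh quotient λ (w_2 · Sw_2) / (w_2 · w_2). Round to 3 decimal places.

9.214

w1 = Sv₀ = (8·1 + (-3)·1 + (-2)·1; (-3)·1 + 8·1 + 1·1; (-2)·1 + 1·1 + 7·1) = (3, 6, 6)
w2 = Sw1 = (8·3 + (-3)·6 + (-2)·6; (-3)·3 + 8·6 + 1·6; (-2)·3 + 1·6 + 7·6) = (-6, 45, 42)
Sw2 = (-267, 420, 351)
w2·Sw2 = (-6)·(-267) + 45·420 + 42·351 = 35244; w2·w2 = (-6)·(-6) + 45·45 + 42·42 = 3825
λ ≈ 35244/3825 = 9.214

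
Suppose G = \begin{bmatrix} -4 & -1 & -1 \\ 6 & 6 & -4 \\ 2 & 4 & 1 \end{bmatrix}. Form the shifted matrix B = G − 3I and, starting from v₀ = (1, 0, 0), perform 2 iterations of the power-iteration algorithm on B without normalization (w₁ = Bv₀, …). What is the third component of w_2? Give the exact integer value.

6

B = G − 3I has rows (-7, -1, -1); (6, 3, -4); (2, 4, -2)
w1 = Bv₀ = (-7, 6, 2)
w2 = Bw1 = (41, -32, 6)
Requested component of w2: 6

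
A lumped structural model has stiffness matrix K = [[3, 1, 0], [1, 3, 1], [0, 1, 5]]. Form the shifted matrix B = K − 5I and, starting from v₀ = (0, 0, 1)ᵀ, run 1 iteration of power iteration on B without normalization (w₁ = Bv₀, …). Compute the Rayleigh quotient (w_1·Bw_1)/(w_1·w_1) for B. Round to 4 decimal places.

B = K − 5I has rows (-2, 1, 0); (1, -2, 1); (0, 1, 0)
w1 = Bv₀ = ((-2)·0 + 1·0 + 0·1; 1·0 + (-2)·0 + 1·1; 0·0 + 1·0 + 0·1) = (0, 1, 0)
Bw1 = (1, -2, 1)
w1·Bw1 = -2; w1·w1 = 1; μ ≈ -2/1 = -2.0000

μ ≈ -2.0000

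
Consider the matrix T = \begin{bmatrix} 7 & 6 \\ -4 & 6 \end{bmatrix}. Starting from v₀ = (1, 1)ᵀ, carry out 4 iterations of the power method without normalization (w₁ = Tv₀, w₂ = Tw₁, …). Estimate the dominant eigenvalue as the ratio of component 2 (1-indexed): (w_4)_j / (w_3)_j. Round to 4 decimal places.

8.9509

w1 = Tv₀ = (13, 2)
w2 = Tw1 = (103, -40)
w3 = Tw2 = (481, -652)
w4 = Tw3 = (-545, -5836)
Ratio at component: -5836 / -652 = 8.9509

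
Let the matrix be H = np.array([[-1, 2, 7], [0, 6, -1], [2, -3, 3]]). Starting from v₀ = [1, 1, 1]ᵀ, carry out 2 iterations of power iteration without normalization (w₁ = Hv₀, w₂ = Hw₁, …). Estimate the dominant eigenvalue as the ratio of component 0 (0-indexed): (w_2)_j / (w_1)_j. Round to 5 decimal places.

w1 = Hv₀ = ((-1)·1 + 2·1 + 7·1; 0·1 + 6·1 + (-1)·1; 2·1 + (-3)·1 + 3·1) = (8, 5, 2)
w2 = Hw1 = ((-1)·8 + 2·5 + 7·2; 0·8 + 6·5 + (-1)·2; 2·8 + (-3)·5 + 3·2) = (16, 28, 7)
Ratio at component: 16 / 8 = 2.00000

2.00000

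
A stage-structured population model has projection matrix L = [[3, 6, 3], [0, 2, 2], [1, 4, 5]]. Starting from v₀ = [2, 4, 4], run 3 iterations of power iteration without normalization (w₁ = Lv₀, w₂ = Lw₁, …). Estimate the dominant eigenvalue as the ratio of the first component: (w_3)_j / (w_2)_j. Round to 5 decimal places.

λ ≈ 7.57143

w1 = Lv₀ = (3·2 + 6·4 + 3·4; 0·2 + 2·4 + 2·4; 1·2 + 4·4 + 5·4) = (42, 16, 38)
w2 = Lw1 = (3·42 + 6·16 + 3·38; 0·42 + 2·16 + 2·38; 1·42 + 4·16 + 5·38) = (336, 108, 296)
w3 = Lw2 = (2544, 808, 2248)
Ratio at component: 2544 / 336 = 7.57143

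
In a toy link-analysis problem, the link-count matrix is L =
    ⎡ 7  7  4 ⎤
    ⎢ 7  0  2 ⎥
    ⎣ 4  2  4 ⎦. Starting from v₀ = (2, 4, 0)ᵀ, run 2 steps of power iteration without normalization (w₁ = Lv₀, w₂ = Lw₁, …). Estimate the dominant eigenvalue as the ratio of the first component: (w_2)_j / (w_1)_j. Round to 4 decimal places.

w1 = Lv₀ = (7·2 + 7·4 + 4·0; 7·2 + 0·4 + 2·0; 4·2 + 2·4 + 4·0) = (42, 14, 16)
w2 = Lw1 = (7·42 + 7·14 + 4·16; 7·42 + 0·14 + 2·16; 4·42 + 2·14 + 4·16) = (456, 326, 260)
Ratio at component: 456 / 42 = 10.8571

λ ≈ 10.8571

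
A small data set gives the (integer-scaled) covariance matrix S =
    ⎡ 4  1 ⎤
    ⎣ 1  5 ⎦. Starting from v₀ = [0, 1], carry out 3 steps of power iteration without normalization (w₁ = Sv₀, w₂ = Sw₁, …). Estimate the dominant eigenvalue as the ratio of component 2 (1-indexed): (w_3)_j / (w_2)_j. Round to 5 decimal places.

λ ≈ 5.34615

w1 = Sv₀ = (1, 5)
w2 = Sw1 = (9, 26)
w3 = Sw2 = (62, 139)
Ratio at component: 139 / 26 = 5.34615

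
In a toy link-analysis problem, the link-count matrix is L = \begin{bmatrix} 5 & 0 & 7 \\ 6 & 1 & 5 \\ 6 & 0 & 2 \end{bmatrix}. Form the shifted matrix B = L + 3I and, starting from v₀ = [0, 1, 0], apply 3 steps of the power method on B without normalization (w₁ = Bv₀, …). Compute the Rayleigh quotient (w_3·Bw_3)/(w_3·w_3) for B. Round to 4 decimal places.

μ ≈ 4.0000

B = L + 3I has rows (8, 0, 7); (6, 4, 5); (6, 0, 5)
w1 = Bv₀ = (8·0 + 0·1 + 7·0; 6·0 + 4·1 + 5·0; 6·0 + 0·1 + 5·0) = (0, 4, 0)
w2 = Bw1 = (8·0 + 0·4 + 7·0; 6·0 + 4·4 + 5·0; 6·0 + 0·4 + 5·0) = (0, 16, 0)
w3 = Bw2 = (0, 64, 0)
Bw3 = (0, 256, 0)
w3·Bw3 = 16384; w3·w3 = 4096; μ ≈ 16384/4096 = 4.0000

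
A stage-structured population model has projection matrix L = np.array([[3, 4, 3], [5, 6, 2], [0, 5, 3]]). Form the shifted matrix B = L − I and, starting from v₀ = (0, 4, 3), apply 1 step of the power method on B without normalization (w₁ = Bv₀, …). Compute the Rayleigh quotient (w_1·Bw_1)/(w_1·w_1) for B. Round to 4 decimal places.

B = L − I has rows (2, 4, 3); (5, 5, 2); (0, 5, 2)
w1 = Bv₀ = (2·0 + 4·4 + 3·3; 5·0 + 5·4 + 2·3; 0·0 + 5·4 + 2·3) = (25, 26, 26)
Bw1 = (232, 307, 182)
w1·Bw1 = 18514; w1·w1 = 1977; μ ≈ 18514/1977 = 9.3647

9.3647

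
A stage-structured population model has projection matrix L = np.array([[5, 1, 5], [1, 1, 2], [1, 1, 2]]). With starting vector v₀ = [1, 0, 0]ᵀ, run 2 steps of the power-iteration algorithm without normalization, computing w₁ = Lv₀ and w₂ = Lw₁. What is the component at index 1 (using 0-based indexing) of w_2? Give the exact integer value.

w1 = Lv₀ = (5·1 + 1·0 + 5·0; 1·1 + 1·0 + 2·0; 1·1 + 1·0 + 2·0) = (5, 1, 1)
w2 = Lw1 = (5·5 + 1·1 + 5·1; 1·5 + 1·1 + 2·1; 1·5 + 1·1 + 2·1) = (31, 8, 8)
The requested component of w2 is 8.

8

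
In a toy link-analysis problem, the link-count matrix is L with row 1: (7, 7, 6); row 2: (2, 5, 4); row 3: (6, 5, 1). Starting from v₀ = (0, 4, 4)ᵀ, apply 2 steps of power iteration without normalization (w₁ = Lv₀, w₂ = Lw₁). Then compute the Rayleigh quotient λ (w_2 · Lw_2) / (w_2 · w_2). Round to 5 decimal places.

14.26887

w1 = Lv₀ = (7·0 + 7·4 + 6·4; 2·0 + 5·4 + 4·4; 6·0 + 5·4 + 1·4) = (52, 36, 24)
w2 = Lw1 = (7·52 + 7·36 + 6·24; 2·52 + 5·36 + 4·24; 6·52 + 5·36 + 1·24) = (760, 380, 516)
Lw2 = (11076, 5484, 6976)
w2·Lw2 = 760·11076 + 380·5484 + 516·6976 = 14101296; w2·w2 = 760·760 + 380·380 + 516·516 = 988256
λ ≈ 14101296/988256 = 14.26887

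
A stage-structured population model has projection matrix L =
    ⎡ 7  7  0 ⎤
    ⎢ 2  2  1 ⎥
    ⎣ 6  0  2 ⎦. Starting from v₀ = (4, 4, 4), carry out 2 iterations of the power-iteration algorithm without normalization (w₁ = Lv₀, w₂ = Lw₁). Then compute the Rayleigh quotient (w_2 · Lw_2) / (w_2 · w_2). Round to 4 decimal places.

w1 = Lv₀ = (7·4 + 7·4 + 0·4; 2·4 + 2·4 + 1·4; 6·4 + 0·4 + 2·4) = (56, 20, 32)
w2 = Lw1 = (7·56 + 7·20 + 0·32; 2·56 + 2·20 + 1·32; 6·56 + 0·20 + 2·32) = (532, 184, 400)
Lw2 = (5012, 1832, 3992)
w2·Lw2 = 532·5012 + 184·1832 + 400·3992 = 4600272; w2·w2 = 532·532 + 184·184 + 400·400 = 476880
λ ≈ 4600272/476880 = 9.6466

λ ≈ 9.6466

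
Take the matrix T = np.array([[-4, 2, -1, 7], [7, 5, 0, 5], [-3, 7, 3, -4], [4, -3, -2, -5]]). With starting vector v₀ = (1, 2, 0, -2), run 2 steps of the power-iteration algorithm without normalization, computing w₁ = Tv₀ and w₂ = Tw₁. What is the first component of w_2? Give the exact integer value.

107

w1 = Tv₀ = (-14, 7, 19, 8)
w2 = Tw1 = (107, -23, 116, -155)
The requested component of w2 is 107.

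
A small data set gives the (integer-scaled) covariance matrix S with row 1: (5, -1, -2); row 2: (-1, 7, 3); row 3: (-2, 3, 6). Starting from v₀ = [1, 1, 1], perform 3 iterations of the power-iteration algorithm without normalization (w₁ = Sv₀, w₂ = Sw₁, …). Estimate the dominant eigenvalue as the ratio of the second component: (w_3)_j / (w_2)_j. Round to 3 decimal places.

w1 = Sv₀ = (5·1 + (-1)·1 + (-2)·1; (-1)·1 + 7·1 + 3·1; (-2)·1 + 3·1 + 6·1) = (2, 9, 7)
w2 = Sw1 = (5·2 + (-1)·9 + (-2)·7; (-1)·2 + 7·9 + 3·7; (-2)·2 + 3·9 + 6·7) = (-13, 82, 65)
w3 = Sw2 = (-277, 782, 662)
Ratio at component: 782 / 82 = 9.537

λ ≈ 9.537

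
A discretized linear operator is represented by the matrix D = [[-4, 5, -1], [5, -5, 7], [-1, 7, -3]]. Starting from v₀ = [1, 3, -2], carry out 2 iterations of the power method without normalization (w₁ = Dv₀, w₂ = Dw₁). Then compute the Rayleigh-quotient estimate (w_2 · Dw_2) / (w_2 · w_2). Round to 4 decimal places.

λ ≈ -13.2440

w1 = Dv₀ = ((-4)·1 + 5·3 + (-1)·(-2); 5·1 + (-5)·3 + 7·(-2); (-1)·1 + 7·3 + (-3)·(-2)) = (13, -24, 26)
w2 = Dw1 = ((-4)·13 + 5·(-24) + (-1)·26; 5·13 + (-5)·(-24) + 7·26; (-1)·13 + 7·(-24) + (-3)·26) = (-198, 367, -259)
Dw2 = (2886, -4638, 3544)
w2·Dw2 = (-198)·2886 + 367·(-4638) + (-259)·3544 = -3191470; w2·w2 = (-198)·(-198) + 367·367 + (-259)·(-259) = 240974
λ ≈ -3191470/240974 = -13.2440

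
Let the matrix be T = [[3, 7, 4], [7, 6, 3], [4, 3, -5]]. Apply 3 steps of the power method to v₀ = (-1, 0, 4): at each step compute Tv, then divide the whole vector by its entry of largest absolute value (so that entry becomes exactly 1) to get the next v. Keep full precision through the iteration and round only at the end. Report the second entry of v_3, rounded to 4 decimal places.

0.6839

Tv0 = (13.00000, 5.00000, -24.00000); divide by -24.00000 → v1 = (-0.54167, -0.20833, 1.00000)
Tv1 = (0.91667, -2.04167, -7.79167); divide by -7.79167 → v2 = (-0.11765, 0.26203, 1.00000)
Tv2 = (5.48128, 3.74866, -4.68449); divide by 5.48128 → v3 = (1.00000, 0.68390, -0.85463)
Requested entry of v3: 701/1025 = 0.6839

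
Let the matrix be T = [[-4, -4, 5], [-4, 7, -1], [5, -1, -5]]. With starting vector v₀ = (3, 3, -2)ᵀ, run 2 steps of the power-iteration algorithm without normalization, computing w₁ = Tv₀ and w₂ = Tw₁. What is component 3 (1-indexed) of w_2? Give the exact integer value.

-291

w1 = Tv₀ = (-34, 11, 22)
w2 = Tw1 = (202, 191, -291)
The requested component of w2 is -291.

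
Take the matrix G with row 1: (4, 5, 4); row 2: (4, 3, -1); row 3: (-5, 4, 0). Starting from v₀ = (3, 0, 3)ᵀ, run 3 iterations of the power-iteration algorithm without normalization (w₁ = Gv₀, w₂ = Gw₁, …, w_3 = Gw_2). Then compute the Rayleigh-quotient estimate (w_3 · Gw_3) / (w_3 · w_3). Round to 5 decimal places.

7.90376

w1 = Gv₀ = (24, 9, -15)
w2 = Gw1 = (81, 138, -84)
w3 = Gw2 = (678, 822, 147)
Gw3 = (7410, 5031, -102)
w3·Gw3 = 678·7410 + 822·5031 + 147·(-102) = 9144468; w3·w3 = 678·678 + 822·822 + 147·147 = 1156977
λ ≈ 9144468/1156977 = 7.90376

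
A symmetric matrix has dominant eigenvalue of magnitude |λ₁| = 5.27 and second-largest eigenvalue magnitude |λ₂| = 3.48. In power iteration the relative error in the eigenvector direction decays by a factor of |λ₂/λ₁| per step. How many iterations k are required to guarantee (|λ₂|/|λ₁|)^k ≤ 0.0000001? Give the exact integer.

|λ₂/λ₁| = 3.48/5.27 = 0.66034
Need k ≥ ln(0.0000001) / ln(0.66034) = -16.1181 / -0.4150 ≈ 38.839
Smallest integer k satisfying the bound: 39

39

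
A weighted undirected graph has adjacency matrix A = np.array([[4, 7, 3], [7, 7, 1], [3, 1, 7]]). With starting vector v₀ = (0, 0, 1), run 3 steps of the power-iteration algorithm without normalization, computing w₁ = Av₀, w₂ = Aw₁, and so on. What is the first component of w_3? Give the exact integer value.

582

w1 = Av₀ = (4·0 + 7·0 + 3·1; 7·0 + 7·0 + 1·1; 3·0 + 1·0 + 7·1) = (3, 1, 7)
w2 = Aw1 = (4·3 + 7·1 + 3·7; 7·3 + 7·1 + 1·7; 3·3 + 1·1 + 7·7) = (40, 35, 59)
w3 = Aw2 = (582, 584, 568)
The requested component of w3 is 582.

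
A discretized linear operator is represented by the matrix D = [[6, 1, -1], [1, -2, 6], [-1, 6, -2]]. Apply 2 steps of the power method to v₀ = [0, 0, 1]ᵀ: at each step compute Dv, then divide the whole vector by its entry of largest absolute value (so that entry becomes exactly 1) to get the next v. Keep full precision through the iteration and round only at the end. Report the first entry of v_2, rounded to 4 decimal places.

0.0488

Dv0 = (-1.00000, 6.00000, -2.00000); divide by 6.00000 → v1 = (-0.16667, 1.00000, -0.33333)
Dv1 = (0.33333, -4.16667, 6.83333); divide by 6.83333 → v2 = (0.04878, -0.60976, 1.00000)
Requested entry of v2: 2/41 = 0.0488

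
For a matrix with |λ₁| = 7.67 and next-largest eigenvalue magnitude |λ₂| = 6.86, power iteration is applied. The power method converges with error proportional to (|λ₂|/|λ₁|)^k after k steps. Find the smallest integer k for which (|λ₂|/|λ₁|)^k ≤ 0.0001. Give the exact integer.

|λ₂/λ₁| = 6.86/7.67 = 0.89439
Need k ≥ ln(0.0001) / ln(0.89439) = -9.2103 / -0.1116 ≈ 82.523
Smallest integer k satisfying the bound: 83

83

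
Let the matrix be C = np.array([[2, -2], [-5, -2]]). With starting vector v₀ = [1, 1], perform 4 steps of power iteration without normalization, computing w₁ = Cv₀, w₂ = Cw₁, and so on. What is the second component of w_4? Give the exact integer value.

196

w1 = Cv₀ = (2·1 + (-2)·1; (-5)·1 + (-2)·1) = (0, -7)
w2 = Cw1 = (2·0 + (-2)·(-7); (-5)·0 + (-2)·(-7)) = (14, 14)
w3 = Cw2 = (0, -98)
w4 = Cw3 = (196, 196)
The requested component of w4 is 196.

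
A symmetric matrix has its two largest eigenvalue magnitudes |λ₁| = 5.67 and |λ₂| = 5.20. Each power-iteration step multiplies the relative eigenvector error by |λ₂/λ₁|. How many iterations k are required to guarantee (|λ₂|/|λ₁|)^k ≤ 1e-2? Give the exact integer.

|λ₂/λ₁| = 5.20/5.67 = 0.91711
Need k ≥ ln(1e-2) / ln(0.91711) = -4.6052 / -0.0865 ≈ 53.220
Smallest integer k satisfying the bound: 54

54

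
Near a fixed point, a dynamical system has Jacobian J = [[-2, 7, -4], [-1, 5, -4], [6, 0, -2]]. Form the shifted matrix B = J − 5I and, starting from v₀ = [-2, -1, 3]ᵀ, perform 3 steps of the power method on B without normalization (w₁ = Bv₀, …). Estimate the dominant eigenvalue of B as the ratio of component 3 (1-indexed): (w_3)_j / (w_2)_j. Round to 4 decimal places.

B = J − 5I has rows (-7, 7, -4); (-1, 0, -4); (6, 0, -7)
w1 = Bv₀ = (-5, -10, -33)
w2 = Bw1 = (97, 137, 201)
w3 = Bw2 = (-524, -901, -825)
Ratio: -825/201 = -4.1045

-4.1045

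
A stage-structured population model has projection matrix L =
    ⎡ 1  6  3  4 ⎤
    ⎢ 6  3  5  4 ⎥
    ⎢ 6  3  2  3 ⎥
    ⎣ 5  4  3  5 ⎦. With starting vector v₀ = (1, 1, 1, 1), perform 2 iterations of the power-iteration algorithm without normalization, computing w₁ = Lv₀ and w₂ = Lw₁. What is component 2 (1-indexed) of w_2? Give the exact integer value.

w1 = Lv₀ = (14, 18, 14, 17)
w2 = Lw1 = (232, 276, 217, 269)
The requested component of w2 is 276.

276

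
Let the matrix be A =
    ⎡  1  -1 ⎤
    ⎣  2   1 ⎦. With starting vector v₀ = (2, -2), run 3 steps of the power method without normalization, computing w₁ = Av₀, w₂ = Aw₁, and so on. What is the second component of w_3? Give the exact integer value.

w1 = Av₀ = (4, 2)
w2 = Aw1 = (2, 10)
w3 = Aw2 = (-8, 14)
The requested component of w3 is 14.

14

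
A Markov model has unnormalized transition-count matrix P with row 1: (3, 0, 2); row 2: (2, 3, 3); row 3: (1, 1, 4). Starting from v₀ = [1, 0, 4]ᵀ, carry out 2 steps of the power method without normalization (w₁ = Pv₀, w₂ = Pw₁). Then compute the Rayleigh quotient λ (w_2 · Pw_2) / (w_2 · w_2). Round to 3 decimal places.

w1 = Pv₀ = (11, 14, 17)
w2 = Pw1 = (67, 115, 93)
Pw2 = (387, 758, 554)
w2·Pw2 = 67·387 + 115·758 + 93·554 = 164621; w2·w2 = 67·67 + 115·115 + 93·93 = 26363
λ ≈ 164621/26363 = 6.244

λ ≈ 6.244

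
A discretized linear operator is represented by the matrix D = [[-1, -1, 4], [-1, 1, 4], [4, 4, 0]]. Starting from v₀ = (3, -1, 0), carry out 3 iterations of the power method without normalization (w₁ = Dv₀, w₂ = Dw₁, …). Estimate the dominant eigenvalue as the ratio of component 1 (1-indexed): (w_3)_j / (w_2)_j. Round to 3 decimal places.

w1 = Dv₀ = ((-1)·3 + (-1)·(-1) + 4·0; (-1)·3 + 1·(-1) + 4·0; 4·3 + 4·(-1) + 0·0) = (-2, -4, 8)
w2 = Dw1 = ((-1)·(-2) + (-1)·(-4) + 4·8; (-1)·(-2) + 1·(-4) + 4·8; 4·(-2) + 4·(-4) + 0·8) = (38, 30, -24)
w3 = Dw2 = (-164, -104, 272)
Ratio at component: -164 / 38 = -4.316

-4.316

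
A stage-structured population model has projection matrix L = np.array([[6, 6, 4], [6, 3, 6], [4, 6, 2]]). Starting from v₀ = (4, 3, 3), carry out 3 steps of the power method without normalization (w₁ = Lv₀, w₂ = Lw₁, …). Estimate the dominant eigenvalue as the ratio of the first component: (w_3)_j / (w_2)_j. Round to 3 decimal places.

λ ≈ 14.494

w1 = Lv₀ = (54, 51, 40)
w2 = Lw1 = (790, 717, 602)
w3 = Lw2 = (11450, 10503, 8666)
Ratio at component: 11450 / 790 = 14.494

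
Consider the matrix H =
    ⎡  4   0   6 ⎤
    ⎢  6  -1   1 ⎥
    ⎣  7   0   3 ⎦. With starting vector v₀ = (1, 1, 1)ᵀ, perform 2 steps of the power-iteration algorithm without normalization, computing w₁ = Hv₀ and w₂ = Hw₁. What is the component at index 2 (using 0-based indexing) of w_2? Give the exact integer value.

100

w1 = Hv₀ = (4·1 + 0·1 + 6·1; 6·1 + (-1)·1 + 1·1; 7·1 + 0·1 + 3·1) = (10, 6, 10)
w2 = Hw1 = (4·10 + 0·6 + 6·10; 6·10 + (-1)·6 + 1·10; 7·10 + 0·6 + 3·10) = (100, 64, 100)
The requested component of w2 is 100.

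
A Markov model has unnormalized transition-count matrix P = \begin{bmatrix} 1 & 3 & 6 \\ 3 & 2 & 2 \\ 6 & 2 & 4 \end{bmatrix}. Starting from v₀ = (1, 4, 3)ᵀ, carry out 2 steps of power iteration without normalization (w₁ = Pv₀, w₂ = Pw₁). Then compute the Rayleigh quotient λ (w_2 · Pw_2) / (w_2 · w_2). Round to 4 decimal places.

λ ≈ 10.0876

w1 = Pv₀ = (1·1 + 3·4 + 6·3; 3·1 + 2·4 + 2·3; 6·1 + 2·4 + 4·3) = (31, 17, 26)
w2 = Pw1 = (1·31 + 3·17 + 6·26; 3·31 + 2·17 + 2·26; 6·31 + 2·17 + 4·26) = (238, 179, 324)
Pw2 = (2719, 1720, 3082)
w2·Pw2 = 238·2719 + 179·1720 + 324·3082 = 1953570; w2·w2 = 238·238 + 179·179 + 324·324 = 193661
λ ≈ 1953570/193661 = 10.0876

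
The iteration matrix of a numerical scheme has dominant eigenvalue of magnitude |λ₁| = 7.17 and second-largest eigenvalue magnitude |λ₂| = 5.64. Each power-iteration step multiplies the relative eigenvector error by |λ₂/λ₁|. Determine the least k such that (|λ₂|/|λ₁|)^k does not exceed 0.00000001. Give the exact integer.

|λ₂/λ₁| = 5.64/7.17 = 0.78661
Need k ≥ ln(0.00000001) / ln(0.78661) = -18.4207 / -0.2400 ≈ 76.746
Smallest integer k satisfying the bound: 77

77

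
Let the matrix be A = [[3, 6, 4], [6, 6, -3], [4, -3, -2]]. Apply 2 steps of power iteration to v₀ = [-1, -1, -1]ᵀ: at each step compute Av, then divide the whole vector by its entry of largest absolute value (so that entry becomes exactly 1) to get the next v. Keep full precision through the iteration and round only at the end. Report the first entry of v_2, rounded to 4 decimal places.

0.6593

Av0 = (-13.00000, -9.00000, 1.00000); divide by -13.00000 → v1 = (1.00000, 0.69231, -0.07692)
Av1 = (6.84615, 10.38462, 2.07692); divide by 10.38462 → v2 = (0.65926, 1.00000, 0.20000)
Requested entry of v2: -89/-135 = 0.6593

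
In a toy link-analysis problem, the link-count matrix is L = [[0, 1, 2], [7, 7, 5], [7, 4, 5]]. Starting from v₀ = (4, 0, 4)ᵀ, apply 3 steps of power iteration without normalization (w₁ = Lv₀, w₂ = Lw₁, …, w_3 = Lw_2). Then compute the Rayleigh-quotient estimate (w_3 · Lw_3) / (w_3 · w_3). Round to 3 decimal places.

w1 = Lv₀ = (0·4 + 1·0 + 2·4; 7·4 + 7·0 + 5·4; 7·4 + 4·0 + 5·4) = (8, 48, 48)
w2 = Lw1 = (0·8 + 1·48 + 2·48; 7·8 + 7·48 + 5·48; 7·8 + 4·48 + 5·48) = (144, 632, 488)
w3 = Lw2 = (1608, 7872, 5976)
Lw3 = (19824, 96240, 72624)
w3·Lw3 = 1608·19824 + 7872·96240 + 5976·72624 = 1223479296; w3·w3 = 1608·1608 + 7872·7872 + 5976·5976 = 100266624
λ ≈ 1223479296/100266624 = 12.202

λ ≈ 12.202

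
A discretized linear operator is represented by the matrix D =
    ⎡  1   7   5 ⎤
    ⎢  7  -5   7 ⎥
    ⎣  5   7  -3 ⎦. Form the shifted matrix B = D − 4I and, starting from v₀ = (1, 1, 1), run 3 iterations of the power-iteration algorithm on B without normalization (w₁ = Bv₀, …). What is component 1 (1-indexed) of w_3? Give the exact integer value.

497

B = D − 4I has rows (-3, 7, 5); (7, -9, 7); (5, 7, -7)
w1 = Bv₀ = (9, 5, 5)
w2 = Bw1 = (33, 53, 45)
w3 = Bw2 = (497, 69, 221)
Requested component of w3: 497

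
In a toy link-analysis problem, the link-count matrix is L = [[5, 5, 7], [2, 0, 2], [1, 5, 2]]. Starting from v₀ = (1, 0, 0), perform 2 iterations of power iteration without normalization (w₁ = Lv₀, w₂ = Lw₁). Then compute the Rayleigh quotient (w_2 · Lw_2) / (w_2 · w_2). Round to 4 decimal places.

λ ≈ 9.1334

w1 = Lv₀ = (5·1 + 5·0 + 7·0; 2·1 + 0·0 + 2·0; 1·1 + 5·0 + 2·0) = (5, 2, 1)
w2 = Lw1 = (5·5 + 5·2 + 7·1; 2·5 + 0·2 + 2·1; 1·5 + 5·2 + 2·1) = (42, 12, 17)
Lw2 = (389, 118, 136)
w2·Lw2 = 42·389 + 12·118 + 17·136 = 20066; w2·w2 = 42·42 + 12·12 + 17·17 = 2197
λ ≈ 20066/2197 = 9.1334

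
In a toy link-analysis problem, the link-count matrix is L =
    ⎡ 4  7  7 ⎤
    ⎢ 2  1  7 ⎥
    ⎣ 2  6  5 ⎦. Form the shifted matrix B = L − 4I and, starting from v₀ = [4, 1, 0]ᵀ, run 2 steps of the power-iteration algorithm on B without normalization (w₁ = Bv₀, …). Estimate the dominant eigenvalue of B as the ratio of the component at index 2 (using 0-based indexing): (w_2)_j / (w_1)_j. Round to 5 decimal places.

B = L − 4I has rows (0, 7, 7); (2, -3, 7); (2, 6, 1)
w1 = Bv₀ = (7, 5, 14)
w2 = Bw1 = (133, 97, 58)
Ratio: 58/14 = 4.14286

4.14286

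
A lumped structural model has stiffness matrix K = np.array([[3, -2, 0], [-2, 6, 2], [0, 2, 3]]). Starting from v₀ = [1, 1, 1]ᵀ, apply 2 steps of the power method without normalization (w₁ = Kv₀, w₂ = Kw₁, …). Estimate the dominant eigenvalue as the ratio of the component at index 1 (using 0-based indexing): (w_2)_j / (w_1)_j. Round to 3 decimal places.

w1 = Kv₀ = (1, 6, 5)
w2 = Kw1 = (-9, 44, 27)
Ratio at component: 44 / 6 = 7.333

7.333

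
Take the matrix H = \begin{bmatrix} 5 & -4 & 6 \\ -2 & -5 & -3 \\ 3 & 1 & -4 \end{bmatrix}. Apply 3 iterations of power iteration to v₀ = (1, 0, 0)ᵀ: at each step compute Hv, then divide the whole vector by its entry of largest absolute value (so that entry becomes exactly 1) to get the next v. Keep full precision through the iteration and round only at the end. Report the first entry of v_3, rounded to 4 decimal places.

1.0000

Hv0 = (5.00000, -2.00000, 3.00000); divide by 5.00000 → v1 = (1.00000, -0.40000, 0.60000)
Hv1 = (10.20000, -1.80000, 0.20000); divide by 10.20000 → v2 = (1.00000, -0.17647, 0.01961)
Hv2 = (5.82353, -1.17647, 2.74510); divide by 5.82353 → v3 = (1.00000, -0.20202, 0.47138)
Requested entry of v3: 297/297 = 1.0000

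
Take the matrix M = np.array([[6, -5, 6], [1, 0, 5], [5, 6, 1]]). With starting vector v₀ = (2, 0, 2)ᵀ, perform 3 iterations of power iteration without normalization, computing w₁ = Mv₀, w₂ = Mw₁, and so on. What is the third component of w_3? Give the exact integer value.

1488

w1 = Mv₀ = (6·2 + (-5)·0 + 6·2; 1·2 + 0·0 + 5·2; 5·2 + 6·0 + 1·2) = (24, 12, 12)
w2 = Mw1 = (6·24 + (-5)·12 + 6·12; 1·24 + 0·12 + 5·12; 5·24 + 6·12 + 1·12) = (156, 84, 204)
w3 = Mw2 = (1740, 1176, 1488)
The requested component of w3 is 1488.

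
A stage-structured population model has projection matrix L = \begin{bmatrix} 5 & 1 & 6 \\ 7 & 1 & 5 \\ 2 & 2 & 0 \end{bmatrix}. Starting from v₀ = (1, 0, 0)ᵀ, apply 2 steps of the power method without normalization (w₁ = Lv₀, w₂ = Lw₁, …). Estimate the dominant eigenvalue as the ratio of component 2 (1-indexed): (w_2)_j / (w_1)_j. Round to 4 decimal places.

7.4286

w1 = Lv₀ = (5, 7, 2)
w2 = Lw1 = (44, 52, 24)
Ratio at component: 52 / 7 = 7.4286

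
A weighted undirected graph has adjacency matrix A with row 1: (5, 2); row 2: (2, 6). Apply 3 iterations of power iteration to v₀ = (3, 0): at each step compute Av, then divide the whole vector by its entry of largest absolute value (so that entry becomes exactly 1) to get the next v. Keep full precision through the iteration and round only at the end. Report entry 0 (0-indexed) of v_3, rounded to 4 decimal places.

Av0 = (15.00000, 6.00000); divide by 15.00000 → v1 = (1.00000, 0.40000)
Av1 = (5.80000, 4.40000); divide by 5.80000 → v2 = (1.00000, 0.75862)
Av2 = (6.51724, 6.55172); divide by 6.55172 → v3 = (0.99474, 1.00000)
Requested entry of v3: 567/570 = 0.9947

0.9947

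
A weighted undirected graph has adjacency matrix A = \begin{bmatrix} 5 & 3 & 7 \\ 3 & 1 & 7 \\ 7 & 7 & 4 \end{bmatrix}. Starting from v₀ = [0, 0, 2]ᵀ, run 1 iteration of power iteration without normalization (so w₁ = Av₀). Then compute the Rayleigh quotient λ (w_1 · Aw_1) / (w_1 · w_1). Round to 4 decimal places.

w1 = Av₀ = (5·0 + 3·0 + 7·2; 3·0 + 1·0 + 7·2; 7·0 + 7·0 + 4·2) = (14, 14, 8)
Aw1 = (168, 112, 228)
w1·Aw1 = 14·168 + 14·112 + 8·228 = 5744; w1·w1 = 14·14 + 14·14 + 8·8 = 456
λ ≈ 5744/456 = 12.5965

λ ≈ 12.5965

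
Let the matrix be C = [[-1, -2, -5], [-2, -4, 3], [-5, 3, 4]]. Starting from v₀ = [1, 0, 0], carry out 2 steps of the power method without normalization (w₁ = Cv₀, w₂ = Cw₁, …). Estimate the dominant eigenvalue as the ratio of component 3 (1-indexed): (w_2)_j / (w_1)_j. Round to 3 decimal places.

w1 = Cv₀ = ((-1)·1 + (-2)·0 + (-5)·0; (-2)·1 + (-4)·0 + 3·0; (-5)·1 + 3·0 + 4·0) = (-1, -2, -5)
w2 = Cw1 = ((-1)·(-1) + (-2)·(-2) + (-5)·(-5); (-2)·(-1) + (-4)·(-2) + 3·(-5); (-5)·(-1) + 3·(-2) + 4·(-5)) = (30, -5, -21)
Ratio at component: -21 / -5 = 4.200

λ ≈ 4.200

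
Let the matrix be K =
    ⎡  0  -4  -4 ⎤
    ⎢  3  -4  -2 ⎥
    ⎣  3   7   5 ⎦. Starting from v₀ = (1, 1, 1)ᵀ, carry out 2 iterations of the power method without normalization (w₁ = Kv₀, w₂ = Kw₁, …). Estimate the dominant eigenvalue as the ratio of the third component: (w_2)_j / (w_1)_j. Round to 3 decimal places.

λ ≈ 2.000

w1 = Kv₀ = (-8, -3, 15)
w2 = Kw1 = (-48, -42, 30)
Ratio at component: 30 / 15 = 2.000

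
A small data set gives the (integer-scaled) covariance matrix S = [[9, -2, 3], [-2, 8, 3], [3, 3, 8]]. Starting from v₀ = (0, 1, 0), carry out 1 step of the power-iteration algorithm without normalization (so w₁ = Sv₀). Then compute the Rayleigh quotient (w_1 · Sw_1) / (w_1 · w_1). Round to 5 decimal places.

λ ≈ 10.28571

w1 = Sv₀ = (9·0 + (-2)·1 + 3·0; (-2)·0 + 8·1 + 3·0; 3·0 + 3·1 + 8·0) = (-2, 8, 3)
Sw1 = (-25, 77, 42)
w1·Sw1 = (-2)·(-25) + 8·77 + 3·42 = 792; w1·w1 = (-2)·(-2) + 8·8 + 3·3 = 77
λ ≈ 792/77 = 10.28571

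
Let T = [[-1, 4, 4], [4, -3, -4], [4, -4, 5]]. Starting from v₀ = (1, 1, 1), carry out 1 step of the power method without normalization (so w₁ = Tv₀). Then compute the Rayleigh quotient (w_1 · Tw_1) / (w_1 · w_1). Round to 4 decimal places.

w1 = Tv₀ = ((-1)·1 + 4·1 + 4·1; 4·1 + (-3)·1 + (-4)·1; 4·1 + (-4)·1 + 5·1) = (7, -3, 5)
Tw1 = (1, 17, 65)
w1·Tw1 = 7·1 + (-3)·17 + 5·65 = 281; w1·w1 = 7·7 + (-3)·(-3) + 5·5 = 83
λ ≈ 281/83 = 3.3855

λ ≈ 3.3855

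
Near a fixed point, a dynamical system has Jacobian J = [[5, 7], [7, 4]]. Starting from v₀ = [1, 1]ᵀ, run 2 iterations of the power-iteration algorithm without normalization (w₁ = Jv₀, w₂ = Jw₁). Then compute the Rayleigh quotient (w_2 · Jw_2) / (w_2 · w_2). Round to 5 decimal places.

11.51779

w1 = Jv₀ = (12, 11)
w2 = Jw1 = (137, 128)
Jw2 = (1581, 1471)
w2·Jw2 = 137·1581 + 128·1471 = 404885; w2·w2 = 137·137 + 128·128 = 35153
λ ≈ 404885/35153 = 11.51779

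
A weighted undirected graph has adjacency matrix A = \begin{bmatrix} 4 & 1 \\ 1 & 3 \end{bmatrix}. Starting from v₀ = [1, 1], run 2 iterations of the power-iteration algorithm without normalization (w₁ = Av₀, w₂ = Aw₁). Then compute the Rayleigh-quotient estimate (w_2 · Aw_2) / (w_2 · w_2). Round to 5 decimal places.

4.60925

w1 = Av₀ = (4·1 + 1·1; 1·1 + 3·1) = (5, 4)
w2 = Aw1 = (4·5 + 1·4; 1·5 + 3·4) = (24, 17)
Aw2 = (113, 75)
w2·Aw2 = 24·113 + 17·75 = 3987; w2·w2 = 24·24 + 17·17 = 865
λ ≈ 3987/865 = 4.60925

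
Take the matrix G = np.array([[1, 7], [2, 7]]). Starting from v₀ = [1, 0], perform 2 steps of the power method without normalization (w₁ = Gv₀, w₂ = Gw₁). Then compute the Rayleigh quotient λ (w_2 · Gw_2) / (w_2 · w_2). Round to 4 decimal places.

w1 = Gv₀ = (1·1 + 7·0; 2·1 + 7·0) = (1, 2)
w2 = Gw1 = (1·1 + 7·2; 2·1 + 7·2) = (15, 16)
Gw2 = (127, 142)
w2·Gw2 = 15·127 + 16·142 = 4177; w2·w2 = 15·15 + 16·16 = 481
λ ≈ 4177/481 = 8.6840

λ ≈ 8.6840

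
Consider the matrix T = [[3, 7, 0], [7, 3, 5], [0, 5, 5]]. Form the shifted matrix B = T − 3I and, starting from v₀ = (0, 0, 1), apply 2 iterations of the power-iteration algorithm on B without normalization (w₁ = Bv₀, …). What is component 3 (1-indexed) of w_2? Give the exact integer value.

29

B = T − 3I has rows (0, 7, 0); (7, 0, 5); (0, 5, 2)
w1 = Bv₀ = (0·0 + 7·0 + 0·1; 7·0 + 0·0 + 5·1; 0·0 + 5·0 + 2·1) = (0, 5, 2)
w2 = Bw1 = (0·0 + 7·5 + 0·2; 7·0 + 0·5 + 5·2; 0·0 + 5·5 + 2·2) = (35, 10, 29)
Requested component of w2: 29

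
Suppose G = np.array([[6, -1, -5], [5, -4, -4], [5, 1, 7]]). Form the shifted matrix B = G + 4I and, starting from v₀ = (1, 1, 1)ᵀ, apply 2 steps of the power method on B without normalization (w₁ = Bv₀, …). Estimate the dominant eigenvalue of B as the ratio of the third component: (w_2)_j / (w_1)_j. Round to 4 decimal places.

B = G + 4I has rows (10, -1, -5); (5, 0, -4); (5, 1, 11)
w1 = Bv₀ = (4, 1, 17)
w2 = Bw1 = (-46, -48, 208)
Ratio: 208/17 = 12.2353

12.2353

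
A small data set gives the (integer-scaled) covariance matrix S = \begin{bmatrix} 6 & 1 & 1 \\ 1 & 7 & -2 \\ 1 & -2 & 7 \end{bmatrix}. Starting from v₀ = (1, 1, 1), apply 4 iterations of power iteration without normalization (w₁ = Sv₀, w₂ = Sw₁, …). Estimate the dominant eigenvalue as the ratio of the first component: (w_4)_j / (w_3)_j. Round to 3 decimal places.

λ ≈ 7.147

w1 = Sv₀ = (6·1 + 1·1 + 1·1; 1·1 + 7·1 + (-2)·1; 1·1 + (-2)·1 + 7·1) = (8, 6, 6)
w2 = Sw1 = (6·8 + 1·6 + 1·6; 1·8 + 7·6 + (-2)·6; 1·8 + (-2)·6 + 7·6) = (60, 38, 38)
w3 = Sw2 = (436, 250, 250)
w4 = Sw3 = (3116, 1686, 1686)
Ratio at component: 3116 / 436 = 7.147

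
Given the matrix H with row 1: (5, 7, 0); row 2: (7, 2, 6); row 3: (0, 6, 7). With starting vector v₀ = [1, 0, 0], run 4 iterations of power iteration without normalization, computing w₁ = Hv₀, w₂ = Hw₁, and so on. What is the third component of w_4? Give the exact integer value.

w1 = Hv₀ = (5·1 + 7·0 + 0·0; 7·1 + 2·0 + 6·0; 0·1 + 6·0 + 7·0) = (5, 7, 0)
w2 = Hw1 = (5·5 + 7·7 + 0·0; 7·5 + 2·7 + 6·0; 0·5 + 6·7 + 7·0) = (74, 49, 42)
w3 = Hw2 = (713, 868, 588)
w4 = Hw3 = (9641, 10255, 9324)
The requested component of w4 is 9324.

9324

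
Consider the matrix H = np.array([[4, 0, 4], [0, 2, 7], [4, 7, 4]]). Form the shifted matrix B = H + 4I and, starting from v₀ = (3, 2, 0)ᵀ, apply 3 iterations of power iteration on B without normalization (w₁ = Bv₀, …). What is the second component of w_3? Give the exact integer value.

B = H + 4I has rows (8, 0, 4); (0, 6, 7); (4, 7, 8)
w1 = Bv₀ = (8·3 + 0·2 + 4·0; 0·3 + 6·2 + 7·0; 4·3 + 7·2 + 8·0) = (24, 12, 26)
w2 = Bw1 = (8·24 + 0·12 + 4·26; 0·24 + 6·12 + 7·26; 4·24 + 7·12 + 8·26) = (296, 254, 388)
w3 = Bw2 = (3920, 4240, 6066)
Requested component of w3: 4240

4240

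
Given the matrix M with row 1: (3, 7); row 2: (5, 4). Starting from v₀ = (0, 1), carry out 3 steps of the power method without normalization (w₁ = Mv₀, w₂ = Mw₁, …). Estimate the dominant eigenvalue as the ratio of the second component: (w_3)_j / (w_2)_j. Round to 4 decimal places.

w1 = Mv₀ = (3·0 + 7·1; 5·0 + 4·1) = (7, 4)
w2 = Mw1 = (3·7 + 7·4; 5·7 + 4·4) = (49, 51)
w3 = Mw2 = (504, 449)
Ratio at component: 449 / 51 = 8.8039

λ ≈ 8.8039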